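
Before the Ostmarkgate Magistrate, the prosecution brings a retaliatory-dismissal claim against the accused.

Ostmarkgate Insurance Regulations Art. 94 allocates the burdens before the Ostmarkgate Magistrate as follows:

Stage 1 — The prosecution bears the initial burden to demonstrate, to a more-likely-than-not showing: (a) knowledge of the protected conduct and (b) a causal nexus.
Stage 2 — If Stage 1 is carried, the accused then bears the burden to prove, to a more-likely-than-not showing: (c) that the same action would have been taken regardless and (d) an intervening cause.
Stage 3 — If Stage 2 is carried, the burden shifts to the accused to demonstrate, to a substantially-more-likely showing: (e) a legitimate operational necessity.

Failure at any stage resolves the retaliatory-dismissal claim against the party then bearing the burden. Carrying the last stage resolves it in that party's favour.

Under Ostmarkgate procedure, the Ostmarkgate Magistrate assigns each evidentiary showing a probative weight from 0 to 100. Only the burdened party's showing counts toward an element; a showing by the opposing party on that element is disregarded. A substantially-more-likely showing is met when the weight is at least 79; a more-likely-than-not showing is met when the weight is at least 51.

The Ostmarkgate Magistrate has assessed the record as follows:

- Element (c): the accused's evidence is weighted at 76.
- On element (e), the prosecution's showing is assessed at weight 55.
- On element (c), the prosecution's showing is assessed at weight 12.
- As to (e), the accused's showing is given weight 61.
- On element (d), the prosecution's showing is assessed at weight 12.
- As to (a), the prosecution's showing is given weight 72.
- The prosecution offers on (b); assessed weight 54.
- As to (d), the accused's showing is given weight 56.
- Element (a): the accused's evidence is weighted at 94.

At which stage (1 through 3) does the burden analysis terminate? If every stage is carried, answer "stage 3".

At Stage 1 the prosecution must meet a more-likely-than-not showing (weight is at least 51): on (a) the weight is 72 (the accused's 94 is given no effect), which does reach 51, so (a) meets the standard; on (b) the weight is 54, ≥ 51, so (b) meets the standard.
  Stage 1 is satisfied; the onus moves to the accused.
At Stage 2 the accused must meet a more-likely-than-not showing (weight is at least 51): on (c) the weight is 76 (the prosecution's 12 is given no effect), ≥ 51, so (c) meets the standard; on (d) the weight is 56 (the prosecution's 12 is given no effect), ≥ 51, so (d) meets the standard.
  Stage 2 carried; the burden remains with the accused.
At Stage 3 the accused must meet a substantially-more-likely showing (weight is at least 79): on (e) the weight is 61 (the prosecution's 55 is given no effect), which does not reach 79, so (e) does not meet the standard.
  The accused does not carry Stage 3.
So the prosecution prevails.

stage 3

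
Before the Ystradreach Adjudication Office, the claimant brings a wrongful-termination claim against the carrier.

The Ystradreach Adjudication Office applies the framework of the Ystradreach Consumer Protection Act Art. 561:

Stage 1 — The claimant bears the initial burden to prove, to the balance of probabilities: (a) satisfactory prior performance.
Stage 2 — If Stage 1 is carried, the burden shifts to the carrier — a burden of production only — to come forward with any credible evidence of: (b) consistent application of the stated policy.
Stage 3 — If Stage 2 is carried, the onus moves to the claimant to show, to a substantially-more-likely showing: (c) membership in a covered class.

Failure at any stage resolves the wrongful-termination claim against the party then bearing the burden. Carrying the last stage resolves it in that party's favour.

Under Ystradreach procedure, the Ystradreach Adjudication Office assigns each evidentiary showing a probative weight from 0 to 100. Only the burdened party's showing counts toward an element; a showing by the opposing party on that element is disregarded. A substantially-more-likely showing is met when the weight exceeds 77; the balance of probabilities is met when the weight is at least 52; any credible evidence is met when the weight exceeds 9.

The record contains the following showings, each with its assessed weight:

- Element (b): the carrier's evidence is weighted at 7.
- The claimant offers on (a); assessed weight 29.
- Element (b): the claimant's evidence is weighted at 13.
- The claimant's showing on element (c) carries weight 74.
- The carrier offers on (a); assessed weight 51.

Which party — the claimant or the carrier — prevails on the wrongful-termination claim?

carrier

Stage 1 — burden on claimant; standard: the balance of probabilities (weight is at least 52).
    (a): 29 (carrier's 51 disregarded) < 52 [not met]
  Not every element is met, so the claimant fails to carry Stage 1.
So the carrier prevails.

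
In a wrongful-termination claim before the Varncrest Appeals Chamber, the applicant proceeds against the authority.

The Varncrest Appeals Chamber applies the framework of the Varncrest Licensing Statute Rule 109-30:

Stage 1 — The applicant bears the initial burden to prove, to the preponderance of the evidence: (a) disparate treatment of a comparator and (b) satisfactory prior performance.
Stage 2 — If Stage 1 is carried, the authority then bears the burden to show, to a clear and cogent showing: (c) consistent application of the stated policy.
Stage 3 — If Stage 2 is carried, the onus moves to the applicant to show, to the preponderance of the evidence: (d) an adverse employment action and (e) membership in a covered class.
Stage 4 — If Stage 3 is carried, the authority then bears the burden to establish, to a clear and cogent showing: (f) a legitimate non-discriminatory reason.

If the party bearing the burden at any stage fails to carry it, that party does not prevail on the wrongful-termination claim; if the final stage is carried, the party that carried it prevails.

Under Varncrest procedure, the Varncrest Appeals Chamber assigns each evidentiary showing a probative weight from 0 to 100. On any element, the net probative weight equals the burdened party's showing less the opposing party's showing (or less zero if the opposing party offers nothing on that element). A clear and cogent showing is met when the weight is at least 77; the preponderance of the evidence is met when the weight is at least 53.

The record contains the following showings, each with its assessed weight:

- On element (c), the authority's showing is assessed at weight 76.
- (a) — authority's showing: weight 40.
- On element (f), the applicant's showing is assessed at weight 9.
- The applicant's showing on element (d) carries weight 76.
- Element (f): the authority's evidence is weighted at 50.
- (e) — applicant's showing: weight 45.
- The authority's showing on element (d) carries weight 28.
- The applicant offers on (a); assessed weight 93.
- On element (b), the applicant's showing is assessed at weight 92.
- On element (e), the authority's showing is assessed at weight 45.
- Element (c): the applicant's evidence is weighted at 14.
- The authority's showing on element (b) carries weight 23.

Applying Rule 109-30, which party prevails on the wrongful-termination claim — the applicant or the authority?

Stage 1 — burden on applicant; standard: the preponderance of the evidence (weight is at least 53).
    (a): 93 − 40 = 53 ≥ 53 [met]
    (b): 92 − 23 = 69 ≥ 53 [met]
  All elements met. The burden passes to the authority.
Stage 2 — burden on authority; standard: a clear and cogent showing (weight is at least 77).
    (c): 76 − 14 = 62 < 77 [not met]
  The authority does not carry Stage 2.
The analysis ends at Stage 2; the applicant prevails.

applicant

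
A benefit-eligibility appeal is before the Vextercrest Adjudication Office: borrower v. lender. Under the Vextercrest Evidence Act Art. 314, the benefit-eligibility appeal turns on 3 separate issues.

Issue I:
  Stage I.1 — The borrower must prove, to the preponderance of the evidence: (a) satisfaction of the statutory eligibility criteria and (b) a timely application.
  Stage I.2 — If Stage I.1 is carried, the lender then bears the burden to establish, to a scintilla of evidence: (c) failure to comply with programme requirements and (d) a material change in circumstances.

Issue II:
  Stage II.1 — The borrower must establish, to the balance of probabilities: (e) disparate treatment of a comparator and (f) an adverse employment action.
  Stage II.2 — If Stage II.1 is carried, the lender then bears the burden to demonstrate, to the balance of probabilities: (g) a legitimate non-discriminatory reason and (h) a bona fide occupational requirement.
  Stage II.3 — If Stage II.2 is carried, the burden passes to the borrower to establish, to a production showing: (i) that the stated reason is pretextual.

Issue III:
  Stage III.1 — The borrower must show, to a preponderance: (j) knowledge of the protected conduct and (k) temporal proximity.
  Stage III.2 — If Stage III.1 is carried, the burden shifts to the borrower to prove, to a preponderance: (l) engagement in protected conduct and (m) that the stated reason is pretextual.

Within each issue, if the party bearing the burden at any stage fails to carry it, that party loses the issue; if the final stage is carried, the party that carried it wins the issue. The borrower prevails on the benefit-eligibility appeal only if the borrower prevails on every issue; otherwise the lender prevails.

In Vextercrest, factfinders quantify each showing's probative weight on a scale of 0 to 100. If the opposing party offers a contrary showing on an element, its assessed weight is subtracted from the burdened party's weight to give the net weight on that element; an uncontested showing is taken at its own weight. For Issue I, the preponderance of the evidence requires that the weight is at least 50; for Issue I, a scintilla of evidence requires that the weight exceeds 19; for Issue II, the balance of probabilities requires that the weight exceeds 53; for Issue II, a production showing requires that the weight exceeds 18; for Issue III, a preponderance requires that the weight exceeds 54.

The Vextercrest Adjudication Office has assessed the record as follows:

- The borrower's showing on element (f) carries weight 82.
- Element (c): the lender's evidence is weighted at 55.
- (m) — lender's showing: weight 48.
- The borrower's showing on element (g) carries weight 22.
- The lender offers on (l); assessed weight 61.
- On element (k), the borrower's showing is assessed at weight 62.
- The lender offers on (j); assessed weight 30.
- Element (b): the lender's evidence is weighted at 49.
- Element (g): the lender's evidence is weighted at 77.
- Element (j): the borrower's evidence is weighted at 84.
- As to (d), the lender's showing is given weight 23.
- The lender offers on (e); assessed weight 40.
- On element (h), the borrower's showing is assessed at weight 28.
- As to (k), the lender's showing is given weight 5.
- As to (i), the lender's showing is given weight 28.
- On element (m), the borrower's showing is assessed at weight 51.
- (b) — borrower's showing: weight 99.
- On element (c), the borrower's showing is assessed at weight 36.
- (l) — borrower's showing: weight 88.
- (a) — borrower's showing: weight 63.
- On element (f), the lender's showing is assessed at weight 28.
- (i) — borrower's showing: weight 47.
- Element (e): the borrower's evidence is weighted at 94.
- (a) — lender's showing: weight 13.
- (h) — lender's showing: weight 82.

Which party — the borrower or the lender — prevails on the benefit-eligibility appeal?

lender

— Issue I —
At Stage I.1 the borrower must meet the preponderance of the evidence (weight is at least 50): on (a) the weight is 63 less the opposing 13 gives net 50, which does reach 50, so (a) meets the standard; on (b) the weight is 99 less the opposing 49 gives net 50, which does reach 50, so (b) meets the standard.
  All elements met. The burden passes to the lender.
At Stage I.2 the lender must meet a scintilla of evidence (weight exceeds 19): on (c) the weight is 55 less the opposing 36 gives net 19, ≤ 19, so (c) does not meet the standard; on (d) the weight is 23, > 19, so (d) meets the standard.
  Not every element is met, so the lender fails to carry Stage I.2.
So the borrower prevails on this issue.
— Issue II —
At Stage II.1 the borrower must meet the balance of probabilities (weight exceeds 53): on (e) the weight is 94 less the opposing 40 gives net 54, which does exceed 53, so (e) meets the standard; on (f) the weight is 82 less the opposing 28 gives net 54, > 53, so (f) meets the standard.
  All elements met. The burden passes to the lender.
At Stage II.2 the lender must meet the balance of probabilities (weight exceeds 53): on (g) the weight is 77 less the opposing 22 gives net 55, > 53, so (g) meets the standard; on (h) the weight is 82 less the opposing 28 gives net 54, > 53, so (h) meets the standard.
  Stage II.2 is satisfied; the onus moves to the borrower.
At Stage II.3 the borrower must meet a production showing (weight exceeds 18): on (i) the weight is 47 less the opposing 28 gives net 19, > 18, so (i) meets the standard.
  All elements met at the final stage.
All stages carried — the borrower prevails on this issue.
— Issue III —
Stage III.1 (borrower, a preponderance, weight exceeds 54): (j) net 84−30=54 ≤ 54 — fails; (k) net 62−5=57 > 54 — meets.
  The borrower does not carry Stage III.1.
So the lender prevails on this issue.
Per-issue: Issue I → borrower; Issue II → borrower; Issue III → lender. The borrower must prevail on every issue; overall, the lender prevails.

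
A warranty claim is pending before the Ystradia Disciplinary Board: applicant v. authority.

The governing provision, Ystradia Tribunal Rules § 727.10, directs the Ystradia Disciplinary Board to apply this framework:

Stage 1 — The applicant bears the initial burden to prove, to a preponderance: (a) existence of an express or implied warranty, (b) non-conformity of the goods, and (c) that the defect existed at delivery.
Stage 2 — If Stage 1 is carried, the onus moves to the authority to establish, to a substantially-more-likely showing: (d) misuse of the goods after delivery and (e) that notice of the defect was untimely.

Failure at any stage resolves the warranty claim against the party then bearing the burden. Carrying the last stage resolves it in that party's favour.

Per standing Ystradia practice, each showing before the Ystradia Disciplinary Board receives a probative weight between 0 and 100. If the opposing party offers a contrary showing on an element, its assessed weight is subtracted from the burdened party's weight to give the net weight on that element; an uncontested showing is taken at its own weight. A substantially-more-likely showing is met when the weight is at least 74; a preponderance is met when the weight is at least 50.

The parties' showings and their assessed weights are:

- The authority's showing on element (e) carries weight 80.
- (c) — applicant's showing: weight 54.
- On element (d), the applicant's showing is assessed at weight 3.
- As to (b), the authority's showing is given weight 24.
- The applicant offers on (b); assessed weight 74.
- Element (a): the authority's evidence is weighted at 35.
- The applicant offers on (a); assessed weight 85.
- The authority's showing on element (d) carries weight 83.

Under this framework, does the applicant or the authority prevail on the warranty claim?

authority

At Stage 1 the applicant must meet a preponderance (weight is at least 50): on (a) the weight is 85 less the opposing 35 gives net 50, ≥ 50, so (a) meets the standard; on (b) the weight is 74 less the opposing 24 gives net 50, ≥ 50, so (b) meets the standard; on (c) the weight is 54, ≥ 50, so (c) meets the standard.
  Stage 1 carried; the burden shifts to the authority.
At Stage 2 the authority must meet a substantially-more-likely showing (weight is at least 74): on (d) the weight is 83 less the opposing 3 gives net 80, which does reach 74, so (d) meets the standard; on (e) the weight is 80, ≥ 74, so (e) meets the standard.
  Stage 2 carried; the final stage is satisfied.
All stages carried — the authority prevails.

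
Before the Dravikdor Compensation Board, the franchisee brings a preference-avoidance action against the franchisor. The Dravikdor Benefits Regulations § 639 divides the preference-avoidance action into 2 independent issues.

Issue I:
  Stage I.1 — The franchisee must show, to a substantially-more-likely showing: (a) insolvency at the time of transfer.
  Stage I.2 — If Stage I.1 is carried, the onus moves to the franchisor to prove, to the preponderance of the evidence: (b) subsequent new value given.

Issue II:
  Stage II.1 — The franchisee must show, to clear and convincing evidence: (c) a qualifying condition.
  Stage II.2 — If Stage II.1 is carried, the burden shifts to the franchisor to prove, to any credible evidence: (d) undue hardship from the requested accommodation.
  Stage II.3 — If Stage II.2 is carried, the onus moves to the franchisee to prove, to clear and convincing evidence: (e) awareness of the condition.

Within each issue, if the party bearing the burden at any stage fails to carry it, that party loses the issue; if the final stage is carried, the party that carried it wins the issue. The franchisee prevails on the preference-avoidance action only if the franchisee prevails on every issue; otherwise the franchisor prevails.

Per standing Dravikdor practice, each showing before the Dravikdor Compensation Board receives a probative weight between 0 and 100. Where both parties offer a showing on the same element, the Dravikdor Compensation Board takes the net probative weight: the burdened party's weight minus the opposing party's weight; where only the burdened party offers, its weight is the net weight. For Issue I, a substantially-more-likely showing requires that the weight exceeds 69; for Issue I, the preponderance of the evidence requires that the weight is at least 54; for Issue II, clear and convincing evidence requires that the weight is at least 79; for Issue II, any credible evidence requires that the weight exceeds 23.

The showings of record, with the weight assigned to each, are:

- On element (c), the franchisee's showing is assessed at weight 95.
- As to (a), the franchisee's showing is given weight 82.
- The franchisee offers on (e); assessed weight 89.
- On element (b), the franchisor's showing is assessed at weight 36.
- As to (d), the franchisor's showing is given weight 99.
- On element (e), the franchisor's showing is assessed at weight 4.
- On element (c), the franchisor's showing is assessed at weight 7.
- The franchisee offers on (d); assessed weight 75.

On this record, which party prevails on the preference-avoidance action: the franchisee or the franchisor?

franchisee

— Issue I —
Stage I.1 — burden on franchisee; standard: a substantially-more-likely showing (weight exceeds 69).
    (a): 82 > 69 [met]
  The franchisee carries Stage I.1; the franchisor now bears the burden.
Stage I.2 — burden on franchisor; standard: the preponderance of the evidence (weight is at least 54).
    (b): 36 < 54 [not met]
  Not every element is met, so the franchisor fails to carry Stage I.2.
The analysis ends at Stage I.2; the franchisee prevails on this issue.
— Issue II —
Stage II.1 (franchisee, clear and convincing evidence, weight is at least 79): (c) net 95−7=88 ≥ 79 — meets.
  Stage II.1 is satisfied; the onus moves to the franchisor.
Stage II.2 (franchisor, any credible evidence, weight exceeds 23): (d) net 99−75=24 > 23 — meets.
  Stage II.2 carried; the burden shifts to the franchisee.
Stage II.3 (franchisee, clear and convincing evidence, weight is at least 79): (e) net 89−4=85 ≥ 79 — meets.
  All elements met at the final stage.
With every stage satisfied, the franchisee prevails on this issue.
Per-issue: Issue I → franchisee; Issue II → franchisee. The franchisee must prevail on every issue; overall, the franchisee prevails.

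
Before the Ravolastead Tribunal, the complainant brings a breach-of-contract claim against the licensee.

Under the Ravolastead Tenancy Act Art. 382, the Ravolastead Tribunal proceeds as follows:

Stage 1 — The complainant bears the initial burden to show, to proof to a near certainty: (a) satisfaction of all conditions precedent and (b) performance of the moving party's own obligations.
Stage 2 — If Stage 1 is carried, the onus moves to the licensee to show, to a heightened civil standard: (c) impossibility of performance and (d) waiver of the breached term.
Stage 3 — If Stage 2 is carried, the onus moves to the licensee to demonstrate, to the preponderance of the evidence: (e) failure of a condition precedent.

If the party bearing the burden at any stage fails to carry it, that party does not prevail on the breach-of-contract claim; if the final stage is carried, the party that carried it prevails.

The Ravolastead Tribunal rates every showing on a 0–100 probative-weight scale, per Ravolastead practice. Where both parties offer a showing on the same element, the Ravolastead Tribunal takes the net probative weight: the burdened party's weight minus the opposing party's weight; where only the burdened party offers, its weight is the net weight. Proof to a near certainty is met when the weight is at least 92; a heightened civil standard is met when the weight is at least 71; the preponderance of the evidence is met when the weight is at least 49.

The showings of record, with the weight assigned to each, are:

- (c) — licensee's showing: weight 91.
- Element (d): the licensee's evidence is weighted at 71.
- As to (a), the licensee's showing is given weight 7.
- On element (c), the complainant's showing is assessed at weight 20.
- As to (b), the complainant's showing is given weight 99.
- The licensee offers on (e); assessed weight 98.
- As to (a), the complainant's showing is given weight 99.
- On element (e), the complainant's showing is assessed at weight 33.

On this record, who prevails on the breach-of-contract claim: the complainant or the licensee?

licensee

Stage 1 — burden on complainant; standard: proof to a near certainty (weight is at least 92).
    (a): 99 − 7 = 92 ≥ 92 [met]
    (b): 99 ≥ 92 [met]
  The complainant carries Stage 1; the licensee now bears the burden.
Stage 2 — burden on licensee; standard: a heightened civil standard (weight is at least 71).
    (c): 91 − 20 = 71 ≥ 71 [met]
    (d): 71 ≥ 71 [met]
  Stage 2 carried; the burden remains with the licensee.
Stage 3 — burden on licensee; standard: the preponderance of the evidence (weight is at least 49).
    (e): 98 − 33 = 65 ≥ 49 [met]
  All elements met at the final stage.
Every stage carried; the licensee prevails.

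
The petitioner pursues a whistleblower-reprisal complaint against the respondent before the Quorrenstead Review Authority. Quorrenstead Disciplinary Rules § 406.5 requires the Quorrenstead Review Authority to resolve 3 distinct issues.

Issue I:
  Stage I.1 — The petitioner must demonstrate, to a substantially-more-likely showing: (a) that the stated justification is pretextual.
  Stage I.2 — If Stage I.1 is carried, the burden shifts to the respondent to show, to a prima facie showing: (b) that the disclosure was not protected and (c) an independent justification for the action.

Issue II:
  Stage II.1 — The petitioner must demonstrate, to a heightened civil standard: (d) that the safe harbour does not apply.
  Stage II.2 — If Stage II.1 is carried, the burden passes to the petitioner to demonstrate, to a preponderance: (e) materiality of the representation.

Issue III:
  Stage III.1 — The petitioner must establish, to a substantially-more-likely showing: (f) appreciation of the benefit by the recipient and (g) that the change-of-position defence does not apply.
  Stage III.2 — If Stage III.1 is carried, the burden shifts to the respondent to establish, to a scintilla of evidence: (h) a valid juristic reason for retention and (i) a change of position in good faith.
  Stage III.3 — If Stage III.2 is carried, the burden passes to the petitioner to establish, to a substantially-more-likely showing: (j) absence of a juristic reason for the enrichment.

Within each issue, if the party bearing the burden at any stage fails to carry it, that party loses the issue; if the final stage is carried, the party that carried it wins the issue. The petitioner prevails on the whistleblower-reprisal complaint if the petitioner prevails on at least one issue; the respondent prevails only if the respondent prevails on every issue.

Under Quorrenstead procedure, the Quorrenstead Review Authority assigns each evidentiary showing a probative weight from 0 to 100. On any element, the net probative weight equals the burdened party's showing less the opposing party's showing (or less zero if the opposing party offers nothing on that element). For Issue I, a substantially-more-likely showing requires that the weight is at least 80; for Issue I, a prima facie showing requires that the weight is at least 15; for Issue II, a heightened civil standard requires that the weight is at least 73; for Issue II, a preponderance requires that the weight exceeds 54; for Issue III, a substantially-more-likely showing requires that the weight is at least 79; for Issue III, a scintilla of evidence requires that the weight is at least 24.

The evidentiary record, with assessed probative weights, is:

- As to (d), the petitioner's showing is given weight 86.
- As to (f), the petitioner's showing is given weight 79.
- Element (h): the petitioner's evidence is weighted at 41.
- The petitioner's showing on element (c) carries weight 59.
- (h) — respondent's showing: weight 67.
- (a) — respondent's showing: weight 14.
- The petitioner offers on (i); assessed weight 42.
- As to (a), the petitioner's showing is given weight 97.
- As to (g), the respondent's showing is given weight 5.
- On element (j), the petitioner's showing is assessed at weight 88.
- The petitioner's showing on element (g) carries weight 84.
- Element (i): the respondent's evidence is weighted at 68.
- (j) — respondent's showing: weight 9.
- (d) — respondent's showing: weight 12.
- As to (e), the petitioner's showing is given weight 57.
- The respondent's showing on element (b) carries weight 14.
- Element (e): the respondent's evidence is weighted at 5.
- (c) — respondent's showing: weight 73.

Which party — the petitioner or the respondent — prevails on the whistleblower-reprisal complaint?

— Issue I —
Stage I.1 (petitioner, a substantially-more-likely showing, weight is at least 80): (a) net 97−14=83 ≥ 80 — meets.
  All elements met. The burden passes to the respondent.
Stage I.2 (respondent, a prima facie showing, weight is at least 15): (b) 14 < 15 — fails; (c) net 73−59=14 < 15 — fails.
  Not every element is met, so the respondent fails to carry Stage I.2.
So the petitioner prevails on this issue.
— Issue II —
Stage II.1 (petitioner, a heightened civil standard, weight is at least 73): (d) net 86−12=74 ≥ 73 — meets.
  Stage II.1 is satisfied; the petitioner continues to bear the burden.
Stage II.2 (petitioner, a preponderance, weight exceeds 54): (e) net 57−5=52 ≤ 54 — fails.
  Stage II.2 not carried; the petitioner fails its burden.
The analysis ends at Stage II.2; the respondent prevails on this issue.
— Issue III —
Stage III.1 — burden on petitioner; standard: a substantially-more-likely showing (weight is at least 79).
    (f): 79 ≥ 79 [met]
    (g): 84 − 5 = 79 ≥ 79 [met]
  Stage III.1 carried; the burden shifts to the respondent.
Stage III.2 — burden on respondent; standard: a scintilla of evidence (weight is at least 24).
    (h): 67 − 41 = 26 ≥ 24 [met]
    (i): 68 − 42 = 26 ≥ 24 [met]
  The respondent carries Stage III.2; the petitioner now bears the burden.
Stage III.3 — burden on petitioner; standard: a substantially-more-likely showing (weight is at least 79).
    (j): 88 − 9 = 79 ≥ 79 [met]
  All elements met at the final stage.
All stages carried — the petitioner prevails on this issue.
Per-issue: Issue I → petitioner; Issue II → respondent; Issue III → petitioner. The petitioner must prevail on at least one issue; overall, the petitioner prevails.

petitioner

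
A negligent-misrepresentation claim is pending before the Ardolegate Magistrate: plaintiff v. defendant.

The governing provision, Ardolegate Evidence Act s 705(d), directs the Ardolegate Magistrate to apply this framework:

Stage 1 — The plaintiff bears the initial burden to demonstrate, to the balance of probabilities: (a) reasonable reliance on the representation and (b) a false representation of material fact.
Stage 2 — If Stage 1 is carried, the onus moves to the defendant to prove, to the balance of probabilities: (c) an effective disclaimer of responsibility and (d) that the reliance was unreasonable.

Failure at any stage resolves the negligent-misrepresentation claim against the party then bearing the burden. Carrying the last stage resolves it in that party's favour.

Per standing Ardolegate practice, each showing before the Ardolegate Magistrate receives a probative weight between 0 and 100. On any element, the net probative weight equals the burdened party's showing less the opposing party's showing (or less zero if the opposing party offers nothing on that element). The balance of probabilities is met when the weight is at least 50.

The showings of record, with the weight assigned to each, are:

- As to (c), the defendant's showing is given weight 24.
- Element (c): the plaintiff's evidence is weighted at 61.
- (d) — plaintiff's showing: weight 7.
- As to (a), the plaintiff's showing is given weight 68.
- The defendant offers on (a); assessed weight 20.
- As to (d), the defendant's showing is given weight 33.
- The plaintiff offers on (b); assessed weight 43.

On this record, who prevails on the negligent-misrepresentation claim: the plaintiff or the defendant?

Stage 1 (plaintiff, the balance of probabilities, weight is at least 50): (a) net 68−20=48 < 50 — fails; (b) 43 < 50 — fails.
  Not every element is met, so the plaintiff fails to carry Stage 1.
The defendant prevails.

defendant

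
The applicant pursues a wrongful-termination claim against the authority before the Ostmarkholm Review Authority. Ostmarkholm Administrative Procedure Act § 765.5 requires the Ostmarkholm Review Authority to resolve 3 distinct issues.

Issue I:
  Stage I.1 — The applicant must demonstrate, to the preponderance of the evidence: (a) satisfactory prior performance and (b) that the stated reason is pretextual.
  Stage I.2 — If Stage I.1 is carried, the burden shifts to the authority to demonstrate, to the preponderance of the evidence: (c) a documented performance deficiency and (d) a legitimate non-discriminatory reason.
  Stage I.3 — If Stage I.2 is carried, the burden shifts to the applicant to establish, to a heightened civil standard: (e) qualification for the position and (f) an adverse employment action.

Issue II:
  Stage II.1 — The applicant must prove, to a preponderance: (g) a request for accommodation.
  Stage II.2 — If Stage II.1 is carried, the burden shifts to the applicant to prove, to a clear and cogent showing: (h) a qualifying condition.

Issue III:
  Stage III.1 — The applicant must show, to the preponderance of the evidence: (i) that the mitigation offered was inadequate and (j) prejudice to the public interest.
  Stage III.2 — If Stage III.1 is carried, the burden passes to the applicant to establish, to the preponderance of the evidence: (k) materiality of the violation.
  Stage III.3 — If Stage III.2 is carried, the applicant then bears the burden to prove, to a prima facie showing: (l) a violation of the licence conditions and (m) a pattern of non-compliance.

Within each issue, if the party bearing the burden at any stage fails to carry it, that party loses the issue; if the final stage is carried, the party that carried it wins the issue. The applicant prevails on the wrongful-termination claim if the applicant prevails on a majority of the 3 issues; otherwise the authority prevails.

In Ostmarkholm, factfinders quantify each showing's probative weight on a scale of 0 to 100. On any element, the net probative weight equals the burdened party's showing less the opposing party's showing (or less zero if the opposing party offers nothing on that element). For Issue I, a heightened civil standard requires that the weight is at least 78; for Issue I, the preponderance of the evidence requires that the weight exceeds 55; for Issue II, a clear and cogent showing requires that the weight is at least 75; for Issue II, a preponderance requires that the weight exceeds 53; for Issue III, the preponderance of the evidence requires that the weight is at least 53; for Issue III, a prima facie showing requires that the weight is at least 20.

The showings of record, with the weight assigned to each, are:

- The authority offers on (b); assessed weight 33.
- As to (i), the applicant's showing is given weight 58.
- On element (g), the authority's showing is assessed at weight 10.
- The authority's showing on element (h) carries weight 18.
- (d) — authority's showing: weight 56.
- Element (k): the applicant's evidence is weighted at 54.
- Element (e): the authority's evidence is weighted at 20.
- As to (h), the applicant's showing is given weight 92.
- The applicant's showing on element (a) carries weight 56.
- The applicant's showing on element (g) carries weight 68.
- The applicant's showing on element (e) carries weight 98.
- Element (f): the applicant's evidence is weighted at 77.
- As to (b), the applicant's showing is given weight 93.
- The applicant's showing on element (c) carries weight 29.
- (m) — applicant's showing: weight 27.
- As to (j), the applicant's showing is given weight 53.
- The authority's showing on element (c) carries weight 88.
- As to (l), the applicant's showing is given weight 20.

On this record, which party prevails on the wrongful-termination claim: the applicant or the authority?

authority

— Issue I —
Stage I.1 — burden on applicant; standard: the preponderance of the evidence (weight exceeds 55).
    (a): 56 > 55 [met]
    (b): 93 − 33 = 60 > 55 [met]
  Stage I.1 is satisfied; the onus moves to the authority.
Stage I.2 — burden on authority; standard: the preponderance of the evidence (weight exceeds 55).
    (c): 88 − 29 = 59 > 55 [met]
    (d): 56 > 55 [met]
  All elements met. The burden passes to the applicant.
Stage I.3 — burden on applicant; standard: a heightened civil standard (weight is at least 78).
    (e): 98 − 20 = 78 ≥ 78 [met]
    (f): 77 < 78 [not met]
  Stage I.3 not carried; the applicant fails its burden.
The authority prevails on this issue.
— Issue II —
Stage II.1 (applicant, a preponderance, weight exceeds 53): (g) net 68−10=58 > 53 — meets.
  Stage II.1 is satisfied; the applicant continues to bear the burden.
Stage II.2 (applicant, a clear and cogent showing, weight is at least 75): (h) net 92−18=74 < 75 — fails.
  Stage II.2 not carried; the applicant fails its burden.
The authority prevails on this issue.
— Issue III —
At Stage III.1 the applicant must meet the preponderance of the evidence (weight is at least 53): on (i) the weight is 58, ≥ 53, so (i) meets the standard; on (j) the weight is 53, ≥ 53, so (j) meets the standard.
  Stage III.1 carried; the burden remains with the applicant.
At Stage III.2 the applicant must meet the preponderance of the evidence (weight is at least 53): on (k) the weight is 54, ≥ 53, so (k) meets the standard.
  All elements met. The applicant retains the burden for Stage III.3.
At Stage III.3 the applicant must meet a prima facie showing (weight is at least 20): on (l) the weight is 20, which does reach 20, so (l) meets the standard; on (m) the weight is 27, ≥ 20, so (m) meets the standard.
  All elements met at the final stage.
With every stage satisfied, the applicant prevails on this issue.
Per-issue: Issue I → authority; Issue II → authority; Issue III → applicant. The applicant must prevail on a majority of issues; overall, the authority prevails.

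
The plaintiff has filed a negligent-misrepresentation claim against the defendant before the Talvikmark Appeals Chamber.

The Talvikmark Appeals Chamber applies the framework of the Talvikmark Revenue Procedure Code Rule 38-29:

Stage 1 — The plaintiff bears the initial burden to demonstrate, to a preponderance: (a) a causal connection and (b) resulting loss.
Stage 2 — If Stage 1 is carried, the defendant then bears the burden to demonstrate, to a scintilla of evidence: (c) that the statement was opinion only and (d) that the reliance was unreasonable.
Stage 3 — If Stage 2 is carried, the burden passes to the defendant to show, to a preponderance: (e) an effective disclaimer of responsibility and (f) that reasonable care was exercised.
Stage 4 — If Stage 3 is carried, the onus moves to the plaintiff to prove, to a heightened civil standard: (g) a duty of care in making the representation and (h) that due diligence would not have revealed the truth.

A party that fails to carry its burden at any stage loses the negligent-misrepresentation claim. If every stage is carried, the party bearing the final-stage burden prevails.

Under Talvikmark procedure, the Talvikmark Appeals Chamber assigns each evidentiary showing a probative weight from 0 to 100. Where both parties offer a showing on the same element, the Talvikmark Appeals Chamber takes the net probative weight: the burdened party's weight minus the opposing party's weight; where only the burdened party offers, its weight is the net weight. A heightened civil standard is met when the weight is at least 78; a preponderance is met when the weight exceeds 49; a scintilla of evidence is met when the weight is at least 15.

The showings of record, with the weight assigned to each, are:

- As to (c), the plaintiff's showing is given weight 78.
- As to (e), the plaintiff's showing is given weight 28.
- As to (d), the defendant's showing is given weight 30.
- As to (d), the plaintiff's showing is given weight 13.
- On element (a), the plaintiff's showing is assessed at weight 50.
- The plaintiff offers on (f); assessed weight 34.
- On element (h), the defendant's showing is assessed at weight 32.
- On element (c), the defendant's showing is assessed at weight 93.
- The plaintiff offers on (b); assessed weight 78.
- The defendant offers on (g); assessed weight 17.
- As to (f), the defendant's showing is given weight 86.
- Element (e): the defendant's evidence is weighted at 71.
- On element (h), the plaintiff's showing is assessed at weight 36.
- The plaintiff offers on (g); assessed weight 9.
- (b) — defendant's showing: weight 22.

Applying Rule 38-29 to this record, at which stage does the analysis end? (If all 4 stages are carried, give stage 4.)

Stage 1 — burden on plaintiff; standard: a preponderance (weight exceeds 49).
    (a): 50 > 49 [met]
    (b): 78 − 22 = 56 > 49 [met]
  Stage 1 carried; the burden shifts to the defendant.
Stage 2 — burden on defendant; standard: a scintilla of evidence (weight is at least 15).
    (c): 93 − 78 = 15 ≥ 15 [met]
    (d): 30 − 13 = 17 ≥ 15 [met]
  All elements met. The defendant retains the burden for Stage 3.
Stage 3 — burden on defendant; standard: a preponderance (weight exceeds 49).
    (e): 71 − 28 = 43 ≤ 49 [not met]
    (f): 86 − 34 = 52 > 49 [met]
  Stage 3 not carried; the defendant fails its burden.
The plaintiff prevails.

stage 3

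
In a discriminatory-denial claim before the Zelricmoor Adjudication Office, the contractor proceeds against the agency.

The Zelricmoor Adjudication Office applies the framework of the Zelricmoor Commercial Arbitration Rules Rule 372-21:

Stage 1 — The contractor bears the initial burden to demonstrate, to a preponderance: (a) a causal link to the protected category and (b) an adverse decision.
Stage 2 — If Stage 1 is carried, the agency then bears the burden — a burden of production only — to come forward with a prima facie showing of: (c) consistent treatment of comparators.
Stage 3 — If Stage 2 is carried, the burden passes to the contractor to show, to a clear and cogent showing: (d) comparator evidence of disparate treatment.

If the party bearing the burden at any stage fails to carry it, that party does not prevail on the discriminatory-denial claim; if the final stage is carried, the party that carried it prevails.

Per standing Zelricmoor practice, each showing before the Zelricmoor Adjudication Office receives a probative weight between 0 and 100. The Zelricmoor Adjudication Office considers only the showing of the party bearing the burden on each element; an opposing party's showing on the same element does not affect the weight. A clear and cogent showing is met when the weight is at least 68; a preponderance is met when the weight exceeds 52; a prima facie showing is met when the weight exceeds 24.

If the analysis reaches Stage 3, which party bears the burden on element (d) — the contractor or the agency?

Stage 3's rule assigns the burden to the contractor (to a clear and cogent showing).

contractor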